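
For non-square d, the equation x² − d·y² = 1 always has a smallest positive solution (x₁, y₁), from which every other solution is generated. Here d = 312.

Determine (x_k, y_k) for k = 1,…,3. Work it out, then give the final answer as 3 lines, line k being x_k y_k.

53 3
5617 318
595349 33705

√312 = [17; 1,1,1,34, …], period ℓ=4 (even) → k=3
a_0=17:  p_0=17·1+0=17,  q_0=17·0+1=1
…
a_2=1:  p_2=1·18+17=35,  q_2=1·1+1=2
a_3=1:  p_3=1·35+18=53,  q_3=1·2+1=3
fundamental: x₁=53, y₁=3  (since 2809 − 312·9 = 1)
(x_2, y_2) = (53·53 + 312·3·3, 53·3 + 3·53) = (5617, 318)
(x_3, y_3) = (53·5617 + 312·3·318, 53·318 + 3·5617) = (595349, 33705)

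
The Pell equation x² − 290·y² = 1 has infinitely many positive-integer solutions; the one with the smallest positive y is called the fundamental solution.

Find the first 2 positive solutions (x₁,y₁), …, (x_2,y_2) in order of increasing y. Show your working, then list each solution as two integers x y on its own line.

579 34
670481 39372

√290 → a₀=17, period (34); ℓ=1 odd so k=1
a_0=17:  p_0=17·1+0=17,  q_0=17·0+1=1
a_1=34:  p_1=34·17+1=579,  q_1=34·1+0=34
fundamental: x₁=579, y₁=34  (since 335241 − 290·1156 = 1)
(579+34√290)^2 = 670481 + 39372√290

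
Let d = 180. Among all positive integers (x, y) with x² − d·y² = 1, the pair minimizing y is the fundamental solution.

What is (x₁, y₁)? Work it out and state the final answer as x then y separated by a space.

161 12

√180 = [13; 2,2,2,26, …], period ℓ=4 (even) → k=3
i=0: a=13 ⇒ p=13, q=1
…
i=2: a=2 ⇒ p=67, q=5
i=3: a=2 ⇒ p=161, q=12
→ (161, 12).  Check: 161²=25921, 180·12²=25920, difference 1.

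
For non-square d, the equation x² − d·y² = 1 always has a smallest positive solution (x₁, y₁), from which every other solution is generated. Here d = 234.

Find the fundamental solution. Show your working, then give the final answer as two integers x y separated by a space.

5201 340

√234 → a₀=15, period (3,2,1,2,1,2,3,30); ℓ=8 even so k=7
i=0: a=15 ⇒ p=15, q=1
i=1: a=3 ⇒ p=46, q=3
i=2: a=2 ⇒ p=107, q=7
…
i=5: a=1 ⇒ p=566, q=37
i=6: a=2 ⇒ p=1545, q=101
i=7: a=3 ⇒ p=5201, q=340
→ (5201, 340).  Check: 5201²=27050401, 234·340²=27050400, difference 1.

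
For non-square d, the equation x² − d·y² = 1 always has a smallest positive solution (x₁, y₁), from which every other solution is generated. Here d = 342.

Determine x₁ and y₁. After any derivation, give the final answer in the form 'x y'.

37 2

√342 → a₀=18, period (2,36); ℓ=2 even so k=1
step 0: (18, 1)  from 18·(1,0) + (0,1)
step 1: (37, 2)  from 2·(18,1) + (1,0)
→ (37, 2).  Check: 37²=1369, 342·2²=1368, difference 1.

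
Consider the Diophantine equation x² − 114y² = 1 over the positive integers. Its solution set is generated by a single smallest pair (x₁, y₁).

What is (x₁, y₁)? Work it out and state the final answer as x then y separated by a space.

d=114: √d = [10; 1,2,10,2,1,20] (ℓ=6, even), read p_5/q_5
step 0: (10, 1)  from 10·(1,0) + (0,1)
…
step 2: (32, 3)  from 2·(11,1) + (10,1)
step 3: (331, 31)  from 10·(32,3) + (11,1)
step 4: (694, 65)  from 2·(331,31) + (32,3)
step 5: (1025, 96)  from 1·(694,65) + (331,31)
fundamental: x₁=1025, y₁=96  (since 1050625 − 114·9216 = 1)

1025 96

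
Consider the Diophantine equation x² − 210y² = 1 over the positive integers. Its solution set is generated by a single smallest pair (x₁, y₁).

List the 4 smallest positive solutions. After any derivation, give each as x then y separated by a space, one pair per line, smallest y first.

29 2
1681 116
97469 6726
5651521 389992

√210 = [14; 2,28, …], period ℓ=2 (even) → k=1
step 0: (14, 1)  from 14·(1,0) + (0,1)
step 1: (29, 2)  from 2·(14,1) + (1,0)
fundamental: x₁=29, y₁=2  (since 841 − 210·4 = 1)
k=2:  x_2 = 29·29+210·2·2 = 1681,  y_2 = 29·2+2·29 = 116
k=3:  x_3 = 29·1681+210·2·116 = 97469,  y_3 = 29·116+2·1681 = 6726
k=4:  x_4 = 29·97469+210·2·6726 = 5651521,  y_4 = 29·6726+2·97469 = 389992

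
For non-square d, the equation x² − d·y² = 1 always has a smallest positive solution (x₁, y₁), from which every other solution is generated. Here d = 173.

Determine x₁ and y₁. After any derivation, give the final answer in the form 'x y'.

2499849 190060

d=173: √d = [13; 6,1,1,6,26] (ℓ=5, odd), read p_9/q_9
i=0: a=13 ⇒ p=13, q=1
i=1: a=6 ⇒ p=79, q=6
…
i=4: a=6 ⇒ p=1118, q=85
…
i=7: a=1 ⇒ p=205791, q=15646
i=8: a=1 ⇒ p=382343, q=29069
i=9: a=6 ⇒ p=2499849, q=190060
→ (2499849, 190060).  Check: 2499849²=6249245022801, 173·190060²=6249245022800, difference 1.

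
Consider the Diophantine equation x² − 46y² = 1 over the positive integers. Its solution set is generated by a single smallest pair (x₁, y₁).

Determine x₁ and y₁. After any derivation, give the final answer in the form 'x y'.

d=46: √d = [6; 1,3,1,1,2,6,2,1,1,3,1,12] (ℓ=12, even), read p_11/q_11
step 0: (6, 1)  from 6·(1,0) + (0,1)
…
step 2: (27, 4)  from 3·(7,1) + (6,1)
…
step 6: (997, 147)  from 6·(156,23) + (61,9)
step 7: (2150, 317)  from 2·(997,147) + (156,23)
…
step 9: (5297, 781)  from 1·(3147,464) + (2150,317)
step 10: (19038, 2807)  from 3·(5297,781) + (3147,464)
step 11: (24335, 3588)  from 1·(19038,2807) + (5297,781)
(x₁, y₁) = (24335, 3588);  24335² − 46·3588² = 1 ✓

24335 3588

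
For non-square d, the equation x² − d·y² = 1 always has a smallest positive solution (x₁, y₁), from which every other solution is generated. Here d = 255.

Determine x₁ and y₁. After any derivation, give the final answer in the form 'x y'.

16 1

√255 = [15; 1,30, …], period ℓ=2 (even) → k=1
a_0=15:  p_0=15·1+0=15,  q_0=15·0+1=1
a_1=1:  p_1=1·15+1=16,  q_1=1·1+0=1
fundamental: x₁=16, y₁=1  (since 256 − 255·1 = 1)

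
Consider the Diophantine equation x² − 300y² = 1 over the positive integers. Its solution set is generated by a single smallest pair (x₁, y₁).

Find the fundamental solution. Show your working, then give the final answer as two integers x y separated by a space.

1351 78

√300 = [17; 3,8,3,34, …], period ℓ=4 (even) → k=3
i=0: a=17 ⇒ p=17, q=1
i=1: a=3 ⇒ p=52, q=3
i=2: a=8 ⇒ p=433, q=25
i=3: a=3 ⇒ p=1351, q=78
(x₁, y₁) = (1351, 78);  1351² − 300·78² = 1 ✓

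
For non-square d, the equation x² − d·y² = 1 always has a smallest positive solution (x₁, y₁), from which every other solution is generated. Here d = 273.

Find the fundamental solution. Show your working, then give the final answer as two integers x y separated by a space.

d=273: √d = [16; 1,1,10,1,1,32] (ℓ=6, even), read p_5/q_5
i=0: a=16 ⇒ p=16, q=1
i=1: a=1 ⇒ p=17, q=1
i=2: a=1 ⇒ p=33, q=2
i=3: a=10 ⇒ p=347, q=21
i=4: a=1 ⇒ p=380, q=23
i=5: a=1 ⇒ p=727, q=44
fundamental: x₁=727, y₁=44  (since 528529 − 273·1936 = 1)

727 44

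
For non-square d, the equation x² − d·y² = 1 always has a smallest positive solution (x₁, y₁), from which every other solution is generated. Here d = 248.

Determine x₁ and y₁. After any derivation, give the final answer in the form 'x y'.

√248 = [15; 1,2,1,30, …], period ℓ=4 (even) → k=3
k=0  a_k=15  p_k/q_k = 15/1
…
k=2  a_k=2  p_k/q_k = 47/3
k=3  a_k=1  p_k/q_k = 63/4
(x₁, y₁) = (63, 4);  63² − 248·4² = 1 ✓

63 4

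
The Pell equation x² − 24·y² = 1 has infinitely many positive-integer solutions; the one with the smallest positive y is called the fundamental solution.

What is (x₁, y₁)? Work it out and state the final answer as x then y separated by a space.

√24 = [4; 1,8, …], period ℓ=2 (even) → k=1
a_0=4:  p_0=4·1+0=4,  q_0=4·0+1=1
a_1=1:  p_1=1·4+1=5,  q_1=1·1+0=1
fundamental: x₁=5, y₁=1  (since 25 − 24·1 = 1)

5 1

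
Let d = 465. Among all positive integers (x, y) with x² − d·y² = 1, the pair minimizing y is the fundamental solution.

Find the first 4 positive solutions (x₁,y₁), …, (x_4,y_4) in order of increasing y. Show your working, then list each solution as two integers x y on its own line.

d=465: √d = [21; 1,1,3,2,2,2,3,1,1,42] (ℓ=10, even), read p_9/q_9
k=0  a_k=21  p_k/q_k = 21/1
…
k=2  a_k=1  p_k/q_k = 43/2
…
k=4  a_k=2  p_k/q_k = 345/16
k=5  a_k=2  p_k/q_k = 841/39
k=6  a_k=2  p_k/q_k = 2027/94
k=7  a_k=3  p_k/q_k = 6922/321
k=8  a_k=1  p_k/q_k = 8949/415
k=9  a_k=1  p_k/q_k = 15871/736
(x₁, y₁) = (15871, 736);  15871² − 465·736² = 1 ✓
k=2:  x_2 = 15871·15871+465·736·736 = 503777281,  y_2 = 15871·736+736·15871 = 23362112
k=3:  x_3 = 15871·503777281+465·736·23362112 = 15990898437631,  y_3 = 15871·23362112+736·503777281 = 741560158368
k=4:  x_4 = 15871·15990898437631+465·736·741560158368 = 507583097703505921,  y_4 = 15871·741560158368+736·15990898437631 = 23538602523554944

15871 736
503777281 23362112
15990898437631 741560158368
507583097703505921 23538602523554944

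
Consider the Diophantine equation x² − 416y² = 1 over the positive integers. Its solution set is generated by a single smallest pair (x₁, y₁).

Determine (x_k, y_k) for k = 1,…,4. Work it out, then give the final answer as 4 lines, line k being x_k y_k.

√416 → a₀=20, period (2,1,1,9,1,1,2,40); ℓ=8 even so k=7
a_0=20:  p_0=20·1+0=20,  q_0=20·0+1=1
a_1=2:  p_1=2·20+1=41,  q_1=2·1+0=2
…
a_3=1:  p_3=1·61+41=102,  q_3=1·3+2=5
…
a_6=1:  p_6=1·1081+979=2060,  q_6=1·53+48=101
a_7=2:  p_7=2·2060+1081=5201,  q_7=2·101+53=255
fundamental: x₁=5201, y₁=255  (since 27050401 − 416·65025 = 1)
n=2: (5201,255)∘(5201,255) = (5201·5201+416·255·255, 5201·255+255·5201) = (54100801,2652510)
n=3: (54100801,2652510)∘(5201,255) = (5201·54100801+416·255·2652510, 5201·2652510+255·54100801) = (562756526801,27591408765)
n=4: (562756526801,27591408765)∘(5201,255) = (5201·562756526801+416·255·27591408765, 5201·27591408765+255·562756526801) = (5853793337683201,287005831321020)

5201 255
54100801 2652510
562756526801 27591408765
5853793337683201 287005831321020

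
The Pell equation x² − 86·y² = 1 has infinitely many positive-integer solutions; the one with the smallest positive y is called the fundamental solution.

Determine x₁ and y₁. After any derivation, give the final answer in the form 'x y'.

10405 1122

[9; 3,1,1,1,8,1,1,1,3,18] for √86; ℓ=10 ⇒ convergent index 9
step 0: (9, 1)  from 9·(1,0) + (0,1)
step 1: (28, 3)  from 3·(9,1) + (1,0)
…
step 6: (983, 106)  from 1·(881,95) + (102,11)
…
step 8: (2847, 307)  from 1·(1864,201) + (983,106)
step 9: (10405, 1122)  from 3·(2847,307) + (1864,201)
(x₁, y₁) = (10405, 1122);  10405² − 86·1122² = 1 ✓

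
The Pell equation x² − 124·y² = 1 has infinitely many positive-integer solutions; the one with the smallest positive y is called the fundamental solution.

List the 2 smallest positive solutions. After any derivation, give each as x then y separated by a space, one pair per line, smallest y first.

4620799 414960
42703566796801 3834893506080

√124 → a₀=11, period (7,2,1,1,1,…,2,7,22); ℓ=16 even so k=15
a_0=11:  p_0=11·1+0=11,  q_0=11·0+1=1
a_1=7:  p_1=7·11+1=78,  q_1=7·1+0=7
a_2=2:  p_2=2·78+11=167,  q_2=2·7+1=15
…
a_4=1:  p_4=1·245+167=412,  q_4=1·22+15=37
…
a_7=1:  p_7=1·2383+657=3040,  q_7=1·214+59=273
a_8=4:  p_8=4·3040+2383=14543,  q_8=4·273+214=1306
a_9=1:  p_9=1·14543+3040=17583,  q_9=1·1306+273=1579
a_10=3:  p_10=3·17583+14543=67292,  q_10=3·1579+1306=6043
…
a_13=1:  p_13=1·152167+84875=237042,  q_13=1·13665+7622=21287
a_14=2:  p_14=2·237042+152167=626251,  q_14=2·21287+13665=56239
a_15=7:  p_15=7·626251+237042=4620799,  q_15=7·56239+21287=414960
fundamental: x₁=4620799, y₁=414960  (since 21351783398401 − 124·172191801600 = 1)
n=2: (4620799,414960)∘(4620799,414960) = (4620799·4620799+124·414960·414960, 4620799·414960+414960·4620799) = (42703566796801,3834893506080)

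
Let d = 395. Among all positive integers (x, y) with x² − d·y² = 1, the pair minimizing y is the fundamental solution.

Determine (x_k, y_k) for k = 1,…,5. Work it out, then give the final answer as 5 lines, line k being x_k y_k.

159 8
50561 2544
16078239 808984
5112829441 257254368
1625863683999 81806080040

[19; 1,6,1,38] for √395; ℓ=4 ⇒ convergent index 3
step 0: (19, 1)  from 19·(1,0) + (0,1)
…
step 2: (139, 7)  from 6·(20,1) + (19,1)
step 3: (159, 8)  from 1·(139,7) + (20,1)
(x₁, y₁) = (159, 8);  159² − 395·8² = 1 ✓
n=2: (159,8)∘(159,8) = (159·159+395·8·8, 159·8+8·159) = (50561,2544)
n=3: (50561,2544)∘(159,8) = (159·50561+395·8·2544, 159·2544+8·50561) = (16078239,808984)
n=4: (16078239,808984)∘(159,8) = (159·16078239+395·8·808984, 159·808984+8·16078239) = (5112829441,257254368)
n=5: (5112829441,257254368)∘(159,8) = (159·5112829441+395·8·257254368, 159·257254368+8·5112829441) = (1625863683999,81806080040)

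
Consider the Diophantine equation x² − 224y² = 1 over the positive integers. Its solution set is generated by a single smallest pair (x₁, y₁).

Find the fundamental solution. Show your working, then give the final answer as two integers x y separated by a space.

d=224: √d = [14; 1,28] (ℓ=2, even), read p_1/q_1
i=0: a=14 ⇒ p=14, q=1
i=1: a=1 ⇒ p=15, q=1
→ (15, 1).  Check: 15²=225, 224·1²=224, difference 1.

15 1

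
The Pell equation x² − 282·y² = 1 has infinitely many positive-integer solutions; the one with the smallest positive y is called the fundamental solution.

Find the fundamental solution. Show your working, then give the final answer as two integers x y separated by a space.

2351 140

√282 → a₀=16, period (1,3,1,4,1,3,1,32); ℓ=8 even so k=7
i=0: a=16 ⇒ p=16, q=1
i=1: a=1 ⇒ p=17, q=1
i=2: a=3 ⇒ p=67, q=4
…
i=5: a=1 ⇒ p=487, q=29
i=6: a=3 ⇒ p=1864, q=111
i=7: a=1 ⇒ p=2351, q=140
fundamental: x₁=2351, y₁=140  (since 5527201 − 282·19600 = 1)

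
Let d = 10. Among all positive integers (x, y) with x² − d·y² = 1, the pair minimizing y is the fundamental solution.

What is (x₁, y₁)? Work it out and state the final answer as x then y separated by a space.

19 6

√10 → a₀=3, period (6); ℓ=1 odd so k=1
step 0: (3, 1)  from 3·(1,0) + (0,1)
step 1: (19, 6)  from 6·(3,1) + (1,0)
→ (19, 6).  Check: 19²=361, 10·6²=360, difference 1.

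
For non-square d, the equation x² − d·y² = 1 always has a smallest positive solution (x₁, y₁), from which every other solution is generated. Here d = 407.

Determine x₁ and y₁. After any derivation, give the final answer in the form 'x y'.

2663 132

d=407: √d = [20; 5,1,2,1,5,40] (ℓ=6, even), read p_5/q_5
a_0=20:  p_0=20·1+0=20,  q_0=20·0+1=1
…
a_2=1:  p_2=1·101+20=121,  q_2=1·5+1=6
…
a_4=1:  p_4=1·343+121=464,  q_4=1·17+6=23
a_5=5:  p_5=5·464+343=2663,  q_5=5·23+17=132
(x₁, y₁) = (2663, 132);  2663² − 407·132² = 1 ✓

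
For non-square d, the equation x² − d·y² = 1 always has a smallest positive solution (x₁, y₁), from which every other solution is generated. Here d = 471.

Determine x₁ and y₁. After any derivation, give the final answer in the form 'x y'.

7838695 361188

√471 → a₀=21, period (1,2,2,1,3,…,2,1,42); ℓ=14 even so k=13
step 0: (21, 1)  from 21·(1,0) + (0,1)
…
step 2: (65, 3)  from 2·(22,1) + (21,1)
step 3: (152, 7)  from 2·(65,3) + (22,1)
…
step 5: (803, 37)  from 3·(217,10) + (152,7)
step 6: (3429, 158)  from 4·(803,37) + (217,10)
…
step 8: (198665, 9154)  from 4·(48809,2249) + (3429,158)
…
step 10: (843469, 38865)  from 1·(644804,29711) + (198665,9154)
step 11: (2331742, 107441)  from 2·(843469,38865) + (644804,29711)
step 12: (5506953, 253747)  from 2·(2331742,107441) + (843469,38865)
step 13: (7838695, 361188)  from 1·(5506953,253747) + (2331742,107441)
fundamental: x₁=7838695, y₁=361188  (since 61445139303025 − 471·130456771344 = 1)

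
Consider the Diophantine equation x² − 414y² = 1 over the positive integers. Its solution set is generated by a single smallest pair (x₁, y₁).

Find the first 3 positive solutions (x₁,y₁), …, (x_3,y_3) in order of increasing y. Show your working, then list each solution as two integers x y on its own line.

√414 = [20; 2,1,7,2,7,1,2,40, …], period ℓ=8 (even) → k=7
k=0  a_k=20  p_k/q_k = 20/1
k=1  a_k=2  p_k/q_k = 41/2
…
k=4  a_k=2  p_k/q_k = 997/49
k=5  a_k=7  p_k/q_k = 7447/366
k=6  a_k=1  p_k/q_k = 8444/415
k=7  a_k=2  p_k/q_k = 24335/1196
→ (24335, 1196).  Check: 24335²=592192225, 414·1196²=592192224, difference 1.
(x_2, y_2) = (24335·24335 + 414·1196·1196, 24335·1196 + 1196·24335) = (1184384449, 58209320)
(x_3, y_3) = (24335·1184384449 + 414·1196·58209320, 24335·58209320 + 1196·1184384449) = (57643991108495, 2833047603204)

24335 1196
1184384449 58209320
57643991108495 2833047603204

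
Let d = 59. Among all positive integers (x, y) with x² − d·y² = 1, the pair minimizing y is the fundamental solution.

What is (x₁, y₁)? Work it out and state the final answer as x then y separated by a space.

[7; 1,2,7,2,1,14] for √59; ℓ=6 ⇒ convergent index 5
k=0  a_k=7  p_k/q_k = 7/1
k=1  a_k=1  p_k/q_k = 8/1
k=2  a_k=2  p_k/q_k = 23/3
k=3  a_k=7  p_k/q_k = 169/22
k=4  a_k=2  p_k/q_k = 361/47
k=5  a_k=1  p_k/q_k = 530/69
fundamental: x₁=530, y₁=69  (since 280900 − 59·4761 = 1)

530 69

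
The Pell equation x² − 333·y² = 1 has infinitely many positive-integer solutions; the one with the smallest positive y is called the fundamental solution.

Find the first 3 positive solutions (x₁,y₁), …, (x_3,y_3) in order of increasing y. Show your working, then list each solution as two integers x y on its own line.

73 4
10657 584
1555849 85260

d=333: √d = [18; 4,36] (ℓ=2, even), read p_1/q_1
step 0: (18, 1)  from 18·(1,0) + (0,1)
step 1: (73, 4)  from 4·(18,1) + (1,0)
fundamental: x₁=73, y₁=4  (since 5329 − 333·16 = 1)
n=2: (73,4)∘(73,4) = (73·73+333·4·4, 73·4+4·73) = (10657,584)
n=3: (10657,584)∘(73,4) = (73·10657+333·4·584, 73·584+4·10657) = (1555849,85260)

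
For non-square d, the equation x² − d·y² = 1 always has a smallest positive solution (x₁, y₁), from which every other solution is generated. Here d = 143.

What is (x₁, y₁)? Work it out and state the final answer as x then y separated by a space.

d=143: √d = [11; 1,22] (ℓ=2, even), read p_1/q_1
i=0: a=11 ⇒ p=11, q=1
i=1: a=1 ⇒ p=12, q=1
fundamental: x₁=12, y₁=1  (since 144 − 143·1 = 1)

12 1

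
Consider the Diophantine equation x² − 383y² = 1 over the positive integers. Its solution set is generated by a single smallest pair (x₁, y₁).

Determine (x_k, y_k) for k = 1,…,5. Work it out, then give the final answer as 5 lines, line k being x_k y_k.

18768 959
704475647 35997024
26443197867024 1351184291905
992571874432137217 50718053544949056
37257177852241504710288 1903752856512023474111

d=383: √d = [19; 1,1,3,19,3,1,1,38] (ℓ=8, even), read p_7/q_7
step 0: (19, 1)  from 19·(1,0) + (0,1)
step 1: (20, 1)  from 1·(19,1) + (1,0)
step 2: (39, 2)  from 1·(20,1) + (19,1)
…
step 6: (10705, 547)  from 1·(8063,412) + (2642,135)
step 7: (18768, 959)  from 1·(10705,547) + (8063,412)
fundamental: x₁=18768, y₁=959  (since 352237824 − 383·919681 = 1)
(x_2, y_2) = (18768·18768 + 383·959·959, 18768·959 + 959·18768) = (704475647, 35997024)
(x_3, y_3) = (18768·704475647 + 383·959·35997024, 18768·35997024 + 959·704475647) = (26443197867024, 1351184291905)
(x_4, y_4) = (18768·26443197867024 + 383·959·1351184291905, 18768·1351184291905 + 959·26443197867024) = (992571874432137217, 50718053544949056)
(x_5, y_5) = (18768·992571874432137217 + 383·959·50718053544949056, 18768·50718053544949056 + 959·992571874432137217) = (37257177852241504710288, 1903752856512023474111)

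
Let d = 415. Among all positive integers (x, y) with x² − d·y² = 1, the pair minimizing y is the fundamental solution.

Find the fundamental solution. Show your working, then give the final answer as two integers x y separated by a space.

18412804 903849

d=415: √d = [20; 2,1,2,4,6,…,1,2,40] (ℓ=16, even), read p_15/q_15
step 0: (20, 1)  from 20·(1,0) + (0,1)
…
step 2: (61, 3)  from 1·(41,2) + (20,1)
…
step 6: (5154, 253)  from 1·(4441,218) + (713,35)
…
step 8: (33939, 1666)  from 3·(9595,471) + (5154,253)
step 9: (43534, 2137)  from 1·(33939,1666) + (9595,471)
…
step 11: (508372, 24955)  from 6·(77473,3803) + (43534,2137)
…
step 14: (6841255, 335824)  from 1·(4730294,232201) + (2110961,103623)
step 15: (18412804, 903849)  from 2·(6841255,335824) + (4730294,232201)
→ (18412804, 903849).  Check: 18412804²=339031351142416, 415·903849²=339031351142415, difference 1.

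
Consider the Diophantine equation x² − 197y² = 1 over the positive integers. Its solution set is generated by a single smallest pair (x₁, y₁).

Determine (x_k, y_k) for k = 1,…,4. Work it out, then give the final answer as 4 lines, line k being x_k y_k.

d=197: √d = [14; 28] (ℓ=1, odd), read p_1/q_1
i=0: a=14 ⇒ p=14, q=1
i=1: a=28 ⇒ p=393, q=28
fundamental: x₁=393, y₁=28  (since 154449 − 197·784 = 1)
n=2: (393,28)∘(393,28) = (393·393+197·28·28, 393·28+28·393) = (308897,22008)
n=3: (308897,22008)∘(393,28) = (393·308897+197·28·22008, 393·22008+28·308897) = (242792649,17298260)
n=4: (242792649,17298260)∘(393,28) = (393·242792649+197·28·17298260, 393·17298260+28·242792649) = (190834713217,13596410352)

393 28
308897 22008
242792649 17298260
190834713217 13596410352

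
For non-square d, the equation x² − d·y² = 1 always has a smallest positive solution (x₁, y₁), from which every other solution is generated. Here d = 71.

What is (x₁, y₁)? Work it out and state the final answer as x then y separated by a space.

d=71: √d = [8; 2,2,1,7,1,2,2,16] (ℓ=8, even), read p_7/q_7
a_0=8:  p_0=8·1+0=8,  q_0=8·0+1=1
a_1=2:  p_1=2·8+1=17,  q_1=2·1+0=2
a_2=2:  p_2=2·17+8=42,  q_2=2·2+1=5
…
a_5=1:  p_5=1·455+59=514,  q_5=1·54+7=61
a_6=2:  p_6=2·514+455=1483,  q_6=2·61+54=176
a_7=2:  p_7=2·1483+514=3480,  q_7=2·176+61=413
(x₁, y₁) = (3480, 413);  3480² − 71·413² = 1 ✓

3480 413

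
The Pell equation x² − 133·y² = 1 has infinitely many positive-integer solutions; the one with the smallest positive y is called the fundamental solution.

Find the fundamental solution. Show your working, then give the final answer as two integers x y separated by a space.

2588599 224460

d=133: √d = [11; 1,1,7,5,1,…,1,1,22] (ℓ=16, even), read p_15/q_15
k=0  a_k=11  p_k/q_k = 11/1
…
k=3  a_k=7  p_k/q_k = 173/15
…
k=5  a_k=1  p_k/q_k = 1061/92
k=6  a_k=1  p_k/q_k = 1949/169
…
k=10  a_k=1  p_k/q_k = 18948/1643
k=11  a_k=1  p_k/q_k = 29927/2595
k=12  a_k=5  p_k/q_k = 168583/14618
…
k=14  a_k=1  p_k/q_k = 1378591/119539
k=15  a_k=1  p_k/q_k = 2588599/224460
→ (2588599, 224460).  Check: 2588599²=6700844782801, 133·224460²=6700844782800, difference 1.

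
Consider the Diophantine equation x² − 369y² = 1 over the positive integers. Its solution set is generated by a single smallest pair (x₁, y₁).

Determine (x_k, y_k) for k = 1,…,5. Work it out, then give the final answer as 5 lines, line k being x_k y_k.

d=369: √d = [19; 4,1,3,2,7,4,7,2,3,1,4,38] (ℓ=12, even), read p_11/q_11
i=0: a=19 ⇒ p=19, q=1
i=1: a=4 ⇒ p=77, q=4
i=2: a=1 ⇒ p=96, q=5
i=3: a=3 ⇒ p=365, q=19
i=4: a=2 ⇒ p=826, q=43
i=5: a=7 ⇒ p=6147, q=320
i=6: a=4 ⇒ p=25414, q=1323
i=7: a=7 ⇒ p=184045, q=9581
i=8: a=2 ⇒ p=393504, q=20485
i=9: a=3 ⇒ p=1364557, q=71036
i=10: a=1 ⇒ p=1758061, q=91521
i=11: a=4 ⇒ p=8396801, q=437120
(x₁, y₁) = (8396801, 437120);  8396801² − 369·437120² = 1 ✓
(x_2, y_2) = (8396801·8396801 + 369·437120·437120, 8396801·437120 + 437120·8396801) = (141012534067201, 7340819306240)
(x_3, y_3) = (8396801·141012534067201 + 369·437120·7340819306240, 8396801·7340819306240 + 437120·141012534067201) = (2368108374136006451201, 123278797782910239360)
(x_4, y_4) = (8396801·2368108374136006451201 + 369·437120·123278797782910239360, 8396801·123278797782910239360 + 437120·2368108374136006451201) = (39769069528107045198367948801, 2070295065004669620717268480)
(x_5, y_5) = (8396801·39769069528107045198367948801 + 369·437120·2070295065004669620717268480, 8396801·2070295065004669620717268480 + 437120·39769069528107045198367948801) = (667865925565355162349028245713920001, 34767711344252426473018978470025600)

8396801 437120
141012534067201 7340819306240
2368108374136006451201 123278797782910239360
39769069528107045198367948801 2070295065004669620717268480
667865925565355162349028245713920001 34767711344252426473018978470025600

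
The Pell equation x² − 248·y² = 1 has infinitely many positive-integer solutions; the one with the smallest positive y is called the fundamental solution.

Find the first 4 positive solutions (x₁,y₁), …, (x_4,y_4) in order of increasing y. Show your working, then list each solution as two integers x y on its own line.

63 4
7937 504
999999 63500
125991937 8000496

d=248: √d = [15; 1,2,1,30] (ℓ=4, even), read p_3/q_3
step 0: (15, 1)  from 15·(1,0) + (0,1)
step 1: (16, 1)  from 1·(15,1) + (1,0)
step 2: (47, 3)  from 2·(16,1) + (15,1)
step 3: (63, 4)  from 1·(47,3) + (16,1)
fundamental: x₁=63, y₁=4  (since 3969 − 248·16 = 1)
(63+4√248)^2 = 7937 + 504√248
(63+4√248)^3 = 999999 + 63500√248
(63+4√248)^4 = 125991937 + 8000496√248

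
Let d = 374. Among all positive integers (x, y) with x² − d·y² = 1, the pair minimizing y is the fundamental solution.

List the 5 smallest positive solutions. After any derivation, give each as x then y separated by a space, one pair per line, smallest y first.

3365 174
22646449 1171020
152410598405 7880964426
1025723304619201 53038889415960
6903117687676624325 356951717888446374

d=374: √d = [19; 2,1,18,1,2,38] (ℓ=6, even), read p_5/q_5
k=0  a_k=19  p_k/q_k = 19/1
…
k=4  a_k=1  p_k/q_k = 1141/59
k=5  a_k=2  p_k/q_k = 3365/174
→ (3365, 174).  Check: 3365²=11323225, 374·174²=11323224, difference 1.
k=2:  x_2 = 3365·3365+374·174·174 = 22646449,  y_2 = 3365·174+174·3365 = 1171020
k=3:  x_3 = 3365·22646449+374·174·1171020 = 152410598405,  y_3 = 3365·1171020+174·22646449 = 7880964426
k=4:  x_4 = 3365·152410598405+374·174·7880964426 = 1025723304619201,  y_4 = 3365·7880964426+174·152410598405 = 53038889415960
k=5:  x_5 = 3365·1025723304619201+374·174·53038889415960 = 6903117687676624325,  y_5 = 3365·53038889415960+174·1025723304619201 = 356951717888446374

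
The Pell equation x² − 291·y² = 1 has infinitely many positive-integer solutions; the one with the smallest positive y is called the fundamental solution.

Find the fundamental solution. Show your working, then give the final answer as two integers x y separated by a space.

√291 = [17; 17,34, …], period ℓ=2 (even) → k=1
k=0  a_k=17  p_k/q_k = 17/1
k=1  a_k=17  p_k/q_k = 290/17
→ (290, 17).  Check: 290²=84100, 291·17²=84099, difference 1.

290 17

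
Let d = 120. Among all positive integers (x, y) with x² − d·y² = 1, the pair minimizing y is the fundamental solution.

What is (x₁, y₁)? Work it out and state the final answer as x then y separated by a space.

[10; 1,20] for √120; ℓ=2 ⇒ convergent index 1
k=0  a_k=10  p_k/q_k = 10/1
k=1  a_k=1  p_k/q_k = 11/1
fundamental: x₁=11, y₁=1  (since 121 − 120·1 = 1)

11 1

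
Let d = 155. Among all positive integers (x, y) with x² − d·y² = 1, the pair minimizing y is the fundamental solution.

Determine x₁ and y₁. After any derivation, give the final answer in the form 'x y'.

√155 → a₀=12, period (2,4,2,24); ℓ=4 even so k=3
k=0  a_k=12  p_k/q_k = 12/1
k=1  a_k=2  p_k/q_k = 25/2
k=2  a_k=4  p_k/q_k = 112/9
k=3  a_k=2  p_k/q_k = 249/20
fundamental: x₁=249, y₁=20  (since 62001 − 155·400 = 1)

249 20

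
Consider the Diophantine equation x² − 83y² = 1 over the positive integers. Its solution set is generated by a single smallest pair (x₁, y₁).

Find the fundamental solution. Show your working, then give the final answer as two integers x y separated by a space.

82 9

[9; 9,18] for √83; ℓ=2 ⇒ convergent index 1
step 0: (9, 1)  from 9·(1,0) + (0,1)
step 1: (82, 9)  from 9·(9,1) + (1,0)
fundamental: x₁=82, y₁=9  (since 6724 − 83·81 = 1)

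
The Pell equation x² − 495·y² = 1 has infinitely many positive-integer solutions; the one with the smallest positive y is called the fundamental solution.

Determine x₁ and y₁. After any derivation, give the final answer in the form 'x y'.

89 4

[22; 4,44] for √495; ℓ=2 ⇒ convergent index 1
k=0  a_k=22  p_k/q_k = 22/1
k=1  a_k=4  p_k/q_k = 89/4
→ (89, 4).  Check: 89²=7921, 495·4²=7920, difference 1.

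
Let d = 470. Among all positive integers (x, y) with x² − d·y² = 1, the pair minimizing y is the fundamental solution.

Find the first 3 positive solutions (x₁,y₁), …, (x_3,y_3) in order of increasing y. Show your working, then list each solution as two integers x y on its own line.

[21; 1,2,8,2,1,42] for √470; ℓ=6 ⇒ convergent index 5
a_0=21:  p_0=21·1+0=21,  q_0=21·0+1=1
a_1=1:  p_1=1·21+1=22,  q_1=1·1+0=1
…
a_4=2:  p_4=2·542+65=1149,  q_4=2·25+3=53
a_5=1:  p_5=1·1149+542=1691,  q_5=1·53+25=78
→ (1691, 78).  Check: 1691²=2859481, 470·78²=2859480, difference 1.
n=2: (1691,78)∘(1691,78) = (1691·1691+470·78·78, 1691·78+78·1691) = (5718961,263796)
n=3: (5718961,263796)∘(1691,78) = (1691·5718961+470·78·263796, 1691·263796+78·5718961) = (19341524411,892157994)

1691 78
5718961 263796
19341524411 892157994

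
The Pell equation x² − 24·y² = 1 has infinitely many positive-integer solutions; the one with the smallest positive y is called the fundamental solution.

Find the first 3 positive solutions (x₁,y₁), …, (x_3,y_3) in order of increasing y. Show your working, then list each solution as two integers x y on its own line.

√24 = [4; 1,8, …], period ℓ=2 (even) → k=1
step 0: (4, 1)  from 4·(1,0) + (0,1)
step 1: (5, 1)  from 1·(4,1) + (1,0)
→ (5, 1).  Check: 5²=25, 24·1²=24, difference 1.
(5+1√24)^2 = 49 + 10√24
(5+1√24)^3 = 485 + 99√24

5 1
49 10
485 99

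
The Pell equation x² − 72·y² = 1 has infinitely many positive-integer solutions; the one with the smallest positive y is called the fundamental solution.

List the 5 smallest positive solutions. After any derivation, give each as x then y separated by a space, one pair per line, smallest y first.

d=72: √d = [8; 2,16] (ℓ=2, even), read p_1/q_1
k=0  a_k=8  p_k/q_k = 8/1
k=1  a_k=2  p_k/q_k = 17/2
(x₁, y₁) = (17, 2);  17² − 72·2² = 1 ✓
n=2: (17,2)∘(17,2) = (17·17+72·2·2, 17·2+2·17) = (577,68)
n=3: (577,68)∘(17,2) = (17·577+72·2·68, 17·68+2·577) = (19601,2310)
n=4: (19601,2310)∘(17,2) = (17·19601+72·2·2310, 17·2310+2·19601) = (665857,78472)
n=5: (665857,78472)∘(17,2) = (17·665857+72·2·78472, 17·78472+2·665857) = (22619537,2665738)

17 2
577 68
19601 2310
665857 78472
22619537 2665738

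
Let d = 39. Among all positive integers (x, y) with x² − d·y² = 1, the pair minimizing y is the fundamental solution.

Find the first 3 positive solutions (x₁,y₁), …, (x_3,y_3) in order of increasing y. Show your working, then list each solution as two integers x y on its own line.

[6; 4,12] for √39; ℓ=2 ⇒ convergent index 1
i=0: a=6 ⇒ p=6, q=1
i=1: a=4 ⇒ p=25, q=4
(x₁, y₁) = (25, 4);  25² − 39·4² = 1 ✓
n=2: (25,4)∘(25,4) = (25·25+39·4·4, 25·4+4·25) = (1249,200)
n=3: (1249,200)∘(25,4) = (25·1249+39·4·200, 25·200+4·1249) = (62425,9996)

25 4
1249 200
62425 9996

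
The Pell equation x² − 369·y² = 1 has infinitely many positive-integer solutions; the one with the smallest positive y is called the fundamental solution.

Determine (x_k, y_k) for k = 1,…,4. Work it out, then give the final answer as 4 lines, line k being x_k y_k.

√369 = [19; 4,1,3,2,7,4,7,2,3,1,4,38, …], period ℓ=12 (even) → k=11
i=0: a=19 ⇒ p=19, q=1
i=1: a=4 ⇒ p=77, q=4
…
i=3: a=3 ⇒ p=365, q=19
…
i=7: a=7 ⇒ p=184045, q=9581
…
i=10: a=1 ⇒ p=1758061, q=91521
i=11: a=4 ⇒ p=8396801, q=437120
(x₁, y₁) = (8396801, 437120);  8396801² − 369·437120² = 1 ✓
k=2:  x_2 = 8396801·8396801+369·437120·437120 = 141012534067201,  y_2 = 8396801·437120+437120·8396801 = 7340819306240
k=3:  x_3 = 8396801·141012534067201+369·437120·7340819306240 = 2368108374136006451201,  y_3 = 8396801·7340819306240+437120·141012534067201 = 123278797782910239360
k=4:  x_4 = 8396801·2368108374136006451201+369·437120·123278797782910239360 = 39769069528107045198367948801,  y_4 = 8396801·123278797782910239360+437120·2368108374136006451201 = 2070295065004669620717268480

8396801 437120
141012534067201 7340819306240
2368108374136006451201 123278797782910239360
39769069528107045198367948801 2070295065004669620717268480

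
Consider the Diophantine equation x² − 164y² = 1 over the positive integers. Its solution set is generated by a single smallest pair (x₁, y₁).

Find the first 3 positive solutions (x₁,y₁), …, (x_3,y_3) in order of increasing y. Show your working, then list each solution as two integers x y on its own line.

d=164: √d = [12; 1,4,6,4,1,24] (ℓ=6, even), read p_5/q_5
i=0: a=12 ⇒ p=12, q=1
…
i=2: a=4 ⇒ p=64, q=5
…
i=4: a=4 ⇒ p=1652, q=129
i=5: a=1 ⇒ p=2049, q=160
→ (2049, 160).  Check: 2049²=4198401, 164·160²=4198400, difference 1.
(x_2, y_2) = (2049·2049 + 164·160·160, 2049·160 + 160·2049) = (8396801, 655680)
(x_3, y_3) = (2049·8396801 + 164·160·655680, 2049·655680 + 160·8396801) = (34410088449, 2686976480)

2049 160
8396801 655680
34410088449 2686976480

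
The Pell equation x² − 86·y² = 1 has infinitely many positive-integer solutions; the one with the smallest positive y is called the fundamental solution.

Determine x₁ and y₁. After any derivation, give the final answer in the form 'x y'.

10405 1122

√86 → a₀=9, period (3,1,1,1,8,1,1,1,3,18); ℓ=10 even so k=9
k=0  a_k=9  p_k/q_k = 9/1
k=1  a_k=3  p_k/q_k = 28/3
k=2  a_k=1  p_k/q_k = 37/4
k=3  a_k=1  p_k/q_k = 65/7
…
k=5  a_k=8  p_k/q_k = 881/95
k=6  a_k=1  p_k/q_k = 983/106
k=7  a_k=1  p_k/q_k = 1864/201
k=8  a_k=1  p_k/q_k = 2847/307
k=9  a_k=3  p_k/q_k = 10405/1122
fundamental: x₁=10405, y₁=1122  (since 108264025 − 86·1258884 = 1)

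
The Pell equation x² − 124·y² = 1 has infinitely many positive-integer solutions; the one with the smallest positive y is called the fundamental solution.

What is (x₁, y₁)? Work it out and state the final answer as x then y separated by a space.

√124 → a₀=11, period (7,2,1,1,1,…,2,7,22); ℓ=16 even so k=15
i=0: a=11 ⇒ p=11, q=1
i=1: a=7 ⇒ p=78, q=7
…
i=3: a=1 ⇒ p=245, q=22
i=4: a=1 ⇒ p=412, q=37
i=5: a=1 ⇒ p=657, q=59
i=6: a=3 ⇒ p=2383, q=214
…
i=10: a=3 ⇒ p=67292, q=6043
…
i=12: a=1 ⇒ p=152167, q=13665
i=13: a=1 ⇒ p=237042, q=21287
i=14: a=2 ⇒ p=626251, q=56239
i=15: a=7 ⇒ p=4620799, q=414960
fundamental: x₁=4620799, y₁=414960  (since 21351783398401 − 124·172191801600 = 1)

4620799 414960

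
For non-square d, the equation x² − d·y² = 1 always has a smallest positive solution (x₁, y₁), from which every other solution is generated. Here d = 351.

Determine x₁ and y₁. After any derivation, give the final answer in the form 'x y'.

62425 3332

[18; 1,2,1,3,2,2,2,3,1,2,1,36] for √351; ℓ=12 ⇒ convergent index 11
step 0: (18, 1)  from 18·(1,0) + (0,1)
…
step 2: (56, 3)  from 2·(19,1) + (18,1)
…
step 4: (281, 15)  from 3·(75,4) + (56,3)
…
step 8: (12796, 683)  from 3·(3747,200) + (1555,83)
…
step 10: (45882, 2449)  from 2·(16543,883) + (12796,683)
step 11: (62425, 3332)  from 1·(45882,2449) + (16543,883)
→ (62425, 3332).  Check: 62425²=3896880625, 351·3332²=3896880624, difference 1.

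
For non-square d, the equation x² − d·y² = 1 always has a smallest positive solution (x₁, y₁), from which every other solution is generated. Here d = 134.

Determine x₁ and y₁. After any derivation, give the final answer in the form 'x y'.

√134 = [11; 1,1,2,1,3,…,1,1,22, …], period ℓ=14 (even) → k=13
k=0  a_k=11  p_k/q_k = 11/1
…
k=4  a_k=1  p_k/q_k = 81/7
…
k=8  a_k=1  p_k/q_k = 4503/389
k=9  a_k=3  p_k/q_k = 17630/1523
…
k=12  a_k=1  p_k/q_k = 84029/7259
k=13  a_k=1  p_k/q_k = 145925/12606
(x₁, y₁) = (145925, 12606);  145925² − 134·12606² = 1 ✓

145925 12606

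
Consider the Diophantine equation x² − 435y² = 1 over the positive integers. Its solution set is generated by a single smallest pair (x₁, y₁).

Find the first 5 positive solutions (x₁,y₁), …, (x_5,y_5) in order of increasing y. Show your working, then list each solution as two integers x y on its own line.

146 7
42631 2044
12448106 596841
3634804321 174275528
1061350413626 50887857335

[20; 1,5,1,40] for √435; ℓ=4 ⇒ convergent index 3
i=0: a=20 ⇒ p=20, q=1
…
i=2: a=5 ⇒ p=125, q=6
i=3: a=1 ⇒ p=146, q=7
→ (146, 7).  Check: 146²=21316, 435·7²=21315, difference 1.
(146+7√435)^2 = 42631 + 2044√435
(146+7√435)^3 = 12448106 + 596841√435
(146+7√435)^4 = 3634804321 + 174275528√435
(146+7√435)^5 = 1061350413626 + 50887857335√435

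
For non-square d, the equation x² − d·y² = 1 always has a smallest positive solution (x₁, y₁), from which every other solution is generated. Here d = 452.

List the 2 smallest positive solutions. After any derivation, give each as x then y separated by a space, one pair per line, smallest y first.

1204353 56648
2900932297217 136448377488

√452 = [21; 3,1,5,3,10,3,5,1,3,42, …], period ℓ=10 (even) → k=9
k=0  a_k=21  p_k/q_k = 21/1
k=1  a_k=3  p_k/q_k = 64/3
…
k=6  a_k=3  p_k/q_k = 49579/2332
…
k=8  a_k=1  p_k/q_k = 313483/14745
k=9  a_k=3  p_k/q_k = 1204353/56648
(x₁, y₁) = (1204353, 56648);  1204353² − 452·56648² = 1 ✓
(x_2, y_2) = (1204353·1204353 + 452·56648·56648, 1204353·56648 + 56648·1204353) = (2900932297217, 136448377488)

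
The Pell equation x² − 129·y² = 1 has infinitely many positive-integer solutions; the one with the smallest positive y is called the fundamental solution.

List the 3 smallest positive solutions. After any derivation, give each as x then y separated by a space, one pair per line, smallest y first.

16855 1484
568182049 50025640
19153416854935 1686364322916

√129 = [11; 2,1,3,1,6,1,3,1,2,22, …], period ℓ=10 (even) → k=9
i=0: a=11 ⇒ p=11, q=1
i=1: a=2 ⇒ p=23, q=2
…
i=3: a=3 ⇒ p=125, q=11
i=4: a=1 ⇒ p=159, q=14
i=5: a=6 ⇒ p=1079, q=95
i=6: a=1 ⇒ p=1238, q=109
i=7: a=3 ⇒ p=4793, q=422
i=8: a=1 ⇒ p=6031, q=531
i=9: a=2 ⇒ p=16855, q=1484
fundamental: x₁=16855, y₁=1484  (since 284091025 − 129·2202256 = 1)
k=2:  x_2 = 16855·16855+129·1484·1484 = 568182049,  y_2 = 16855·1484+1484·16855 = 50025640
k=3:  x_3 = 16855·568182049+129·1484·50025640 = 19153416854935,  y_3 = 16855·50025640+1484·568182049 = 1686364322916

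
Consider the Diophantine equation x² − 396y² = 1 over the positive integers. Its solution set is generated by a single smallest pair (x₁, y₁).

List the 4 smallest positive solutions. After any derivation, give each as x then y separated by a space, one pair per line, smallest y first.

d=396: √d = [19; 1,8,1,38] (ℓ=4, even), read p_3/q_3
step 0: (19, 1)  from 19·(1,0) + (0,1)
…
step 2: (179, 9)  from 8·(20,1) + (19,1)
step 3: (199, 10)  from 1·(179,9) + (20,1)
→ (199, 10).  Check: 199²=39601, 396·10²=39600, difference 1.
n=2: (199,10)∘(199,10) = (199·199+396·10·10, 199·10+10·199) = (79201,3980)
n=3: (79201,3980)∘(199,10) = (199·79201+396·10·3980, 199·3980+10·79201) = (31521799,1584030)
n=4: (31521799,1584030)∘(199,10) = (199·31521799+396·10·1584030, 199·1584030+10·31521799) = (12545596801,630439960)

199 10
79201 3980
31521799 1584030
12545596801 630439960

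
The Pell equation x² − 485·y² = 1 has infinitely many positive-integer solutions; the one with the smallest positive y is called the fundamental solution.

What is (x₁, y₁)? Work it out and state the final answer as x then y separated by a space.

√485 → a₀=22, period (44); ℓ=1 odd so k=1
a_0=22:  p_0=22·1+0=22,  q_0=22·0+1=1
a_1=44:  p_1=44·22+1=969,  q_1=44·1+0=44
fundamental: x₁=969, y₁=44  (since 938961 − 485·1936 = 1)

969 44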